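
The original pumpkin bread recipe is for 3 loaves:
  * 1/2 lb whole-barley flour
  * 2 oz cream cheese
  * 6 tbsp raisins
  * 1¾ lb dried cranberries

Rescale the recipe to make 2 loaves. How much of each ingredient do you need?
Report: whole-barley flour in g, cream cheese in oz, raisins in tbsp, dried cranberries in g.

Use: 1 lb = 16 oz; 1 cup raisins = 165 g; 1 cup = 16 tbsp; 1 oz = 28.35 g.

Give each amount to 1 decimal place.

whole-barley flour: 151.2 g; cream cheese: 1.3 oz; raisins: 4.0 tbsp; dried cranberries: 529.2 g

Scaling factor: 2/3.
whole-barley flour: 0.5 lb × 2/3 × 16 oz/lb × 28.35 g/oz = 151.2 g
cream cheese: 2 oz × 2/3 ≈ 1.3 oz
raisins: 6 tbsp × 2/3 = 4.0 tbsp
dried cranberries: 1.75 lb × 2/3 × 16 oz/lb × 28.35 g/oz = 529.2 g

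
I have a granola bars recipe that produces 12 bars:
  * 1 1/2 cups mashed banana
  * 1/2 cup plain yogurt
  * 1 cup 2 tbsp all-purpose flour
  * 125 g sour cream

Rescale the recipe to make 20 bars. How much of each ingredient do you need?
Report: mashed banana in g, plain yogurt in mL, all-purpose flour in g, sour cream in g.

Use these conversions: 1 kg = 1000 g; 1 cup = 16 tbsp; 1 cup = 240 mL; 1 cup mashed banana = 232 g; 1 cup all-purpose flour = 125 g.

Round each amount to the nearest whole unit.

mashed banana: 580 g; plain yogurt: 200 mL; all-purpose flour: 234 g; sour cream: 208 g

Scaling factor: 20/12 = 5/3.
mashed banana: 1.5 cup × 5/3 × 232 g/cup = 580 g
plain yogurt: 0.5 cup × 5/3 × 240 mL/cup = 200 mL
all-purpose flour: (1 cup + 2 tbsp = 1.125 cup) × 5/3 × 125 g/cup ≈ 234 g
sour cream: 125 g × 5/3 ≈ 208 g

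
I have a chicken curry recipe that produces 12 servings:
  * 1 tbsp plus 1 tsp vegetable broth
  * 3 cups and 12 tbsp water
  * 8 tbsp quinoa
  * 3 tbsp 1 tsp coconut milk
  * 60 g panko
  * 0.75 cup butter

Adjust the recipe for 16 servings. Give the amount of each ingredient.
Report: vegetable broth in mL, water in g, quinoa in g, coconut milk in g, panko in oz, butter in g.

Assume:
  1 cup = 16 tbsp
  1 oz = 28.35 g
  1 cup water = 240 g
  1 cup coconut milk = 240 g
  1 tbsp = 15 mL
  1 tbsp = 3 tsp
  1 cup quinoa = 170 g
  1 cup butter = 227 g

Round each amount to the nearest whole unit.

vegetable broth: 27 mL; water: 1200 g; quinoa: 113 g; coconut milk: 67 g; panko: 3 oz; butter: 227 g

Scaling factor: 16/12 = 4/3.
vegetable broth: (1 tbsp + 1 tsp = 4/3 tbsp) × 4/3 × 15 mL/tbsp ≈ 27 mL
water: (3 cup + 12 tbsp = 3.75 cup) × 4/3 × 240 g/cup = 1200 g
quinoa: 8 tbsp × 4/3 ÷ 16 tbsp/cup × 170 g/cup ≈ 113 g
coconut milk: (3 tbsp + 1 tsp = 10/3 tbsp) × 4/3 ÷ 16 tbsp/cup × 240 g/cup ≈ 67 g
panko: 60 g × 4/3 ÷ 28.35 g/oz ≈ 3 oz
butter: 0.75 cup × 4/3 × 227 g/cup = 227 g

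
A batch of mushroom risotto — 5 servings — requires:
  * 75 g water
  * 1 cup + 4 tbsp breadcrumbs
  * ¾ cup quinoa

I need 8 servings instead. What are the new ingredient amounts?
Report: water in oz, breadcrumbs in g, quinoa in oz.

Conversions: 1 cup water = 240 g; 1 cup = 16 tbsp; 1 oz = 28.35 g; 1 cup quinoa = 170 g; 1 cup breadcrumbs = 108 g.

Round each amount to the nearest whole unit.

Scaling factor: 8/5 = 1.6.
water: 75 g × 8/5 ÷ 28.35 g/oz ≈ 4 oz
breadcrumbs: (1 cup + 4 tbsp = 1.25 cup) × 8/5 × 108 g/cup = 216 g
quinoa: 0.75 cup × 8/5 × 170 g/cup ÷ 28.35 g/oz ≈ 7 oz

water: 4 oz; breadcrumbs: 216 g; quinoa: 7 oz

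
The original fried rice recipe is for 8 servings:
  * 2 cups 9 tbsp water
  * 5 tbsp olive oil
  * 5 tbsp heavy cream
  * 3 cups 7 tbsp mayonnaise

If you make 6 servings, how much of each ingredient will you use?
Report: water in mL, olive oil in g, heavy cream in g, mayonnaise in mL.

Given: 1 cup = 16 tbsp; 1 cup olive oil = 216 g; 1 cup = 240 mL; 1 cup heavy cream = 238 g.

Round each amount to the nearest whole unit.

Scaling factor: 6/8 = 3/4 = 0.75.
water: (2 cup + 9 tbsp = 2.5625 cup) × 3/4 × 240 mL/cup ≈ 461 mL
olive oil: 5 tbsp × 3/4 ÷ 16 tbsp/cup × 216 g/cup ≈ 51 g
heavy cream: 5 tbsp × 3/4 ÷ 16 tbsp/cup × 238 g/cup ≈ 56 g
mayonnaise: (3 cup + 7 tbsp = 3.4375 cup) × 3/4 × 240 mL/cup ≈ 619 mL

water: 461 mL; olive oil: 51 g; heavy cream: 56 g; mayonnaise: 619 mL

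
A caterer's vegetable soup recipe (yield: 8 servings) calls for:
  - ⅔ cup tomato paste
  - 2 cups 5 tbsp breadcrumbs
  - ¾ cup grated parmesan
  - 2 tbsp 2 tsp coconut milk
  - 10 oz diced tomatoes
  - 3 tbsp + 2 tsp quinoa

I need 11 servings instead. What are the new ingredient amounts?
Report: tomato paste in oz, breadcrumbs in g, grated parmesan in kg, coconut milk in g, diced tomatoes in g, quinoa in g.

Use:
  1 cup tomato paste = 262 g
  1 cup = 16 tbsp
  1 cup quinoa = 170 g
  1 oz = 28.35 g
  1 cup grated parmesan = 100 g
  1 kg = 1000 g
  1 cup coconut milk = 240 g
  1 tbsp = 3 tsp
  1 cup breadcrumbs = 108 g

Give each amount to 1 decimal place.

tomato paste: 8.5 oz; breadcrumbs: 343.4 g; grated parmesan: 0.1 kg; coconut milk: 55.0 g; diced tomatoes: 389.8 g; quinoa: 53.6 g

Scaling factor: 11/8 = 1.375.
tomato paste: 2/3 cup × 11/8 × 262 g/cup ÷ 28.35 g/oz ≈ 8.5 oz
breadcrumbs: (2 cup + 5 tbsp = 2.3125 cup) × 11/8 × 108 g/cup ≈ 343.4 g
grated parmesan: 0.75 cup × 11/8 × 100 g/cup ÷ 1000 g/kg ≈ 0.1 kg
coconut milk: (2 tbsp + 2 tsp = 8/3 tbsp) × 11/8 ÷ 16 tbsp/cup × 240 g/cup = 55.0 g
diced tomatoes: 10 oz × 11/8 × 28.35 g/oz ≈ 389.8 g
quinoa: (3 tbsp + 2 tsp = 11/3 tbsp) × 11/8 ÷ 16 tbsp/cup × 170 g/cup ≈ 53.6 g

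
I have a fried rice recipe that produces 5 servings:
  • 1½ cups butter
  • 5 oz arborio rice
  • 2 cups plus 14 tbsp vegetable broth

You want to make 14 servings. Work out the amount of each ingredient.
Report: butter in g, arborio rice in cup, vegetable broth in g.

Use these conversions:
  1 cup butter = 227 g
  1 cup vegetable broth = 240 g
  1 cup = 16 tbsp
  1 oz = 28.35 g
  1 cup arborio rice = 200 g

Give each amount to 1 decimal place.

Scaling factor: 14/5 = 2.8.
butter: 1.5 cup × 14/5 × 227 g/cup = 953.4 g
arborio rice: 5 oz × 14/5 × 28.35 g/oz ÷ 200 g/cup ≈ 2.0 cup
vegetable broth: (2 cup + 14 tbsp = 2.875 cup) × 14/5 × 240 g/cup = 1932.0 g

butter: 953.4 g; arborio rice: 2.0 cup; vegetable broth: 1932.0 g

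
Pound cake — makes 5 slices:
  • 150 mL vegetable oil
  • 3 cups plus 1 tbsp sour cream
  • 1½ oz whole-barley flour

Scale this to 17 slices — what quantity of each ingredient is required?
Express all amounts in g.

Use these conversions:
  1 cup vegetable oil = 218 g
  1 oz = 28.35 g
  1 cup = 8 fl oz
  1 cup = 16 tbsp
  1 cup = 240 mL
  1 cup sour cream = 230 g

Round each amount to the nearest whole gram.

vegetable oil: 463 g; sour cream: 2395 g; whole-barley flour: 145 g

Scaling factor: 17/5 = 3.4.
vegetable oil: 150 mL × 17/5 ÷ 240 mL/cup × 218 g/cup ≈ 463 g
sour cream: (3 cup + 1 tbsp = 3.0625 cup) × 17/5 × 230 g/cup ≈ 2395 g
whole-barley flour: 1.5 oz × 17/5 × 28.35 g/oz ≈ 145 g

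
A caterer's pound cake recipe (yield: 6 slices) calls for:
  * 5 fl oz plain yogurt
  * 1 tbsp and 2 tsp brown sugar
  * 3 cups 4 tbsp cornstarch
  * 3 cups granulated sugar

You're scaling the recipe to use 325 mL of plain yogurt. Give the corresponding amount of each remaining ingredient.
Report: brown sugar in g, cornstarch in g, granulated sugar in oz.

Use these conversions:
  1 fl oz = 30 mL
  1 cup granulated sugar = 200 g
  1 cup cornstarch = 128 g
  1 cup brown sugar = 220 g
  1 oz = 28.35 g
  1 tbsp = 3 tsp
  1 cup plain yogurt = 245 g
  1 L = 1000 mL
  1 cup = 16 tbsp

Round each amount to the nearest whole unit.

brown sugar: 50 g; cornstarch: 901 g; granulated sugar: 46 oz

The original recipe has 150 mL of plain yogurt, so the scaling factor is 325 ÷ 150 = 13/6.
brown sugar: (1 tbsp + 2 tsp = 5/3 tbsp) × 13/6 ÷ 16 tbsp/cup × 220 g/cup ≈ 50 g
cornstarch: (3 cup + 4 tbsp = 3.25 cup) × 13/6 × 128 g/cup ≈ 901 g
granulated sugar: 3 cup × 13/6 × 200 g/cup ÷ 28.35 g/oz ≈ 46 oz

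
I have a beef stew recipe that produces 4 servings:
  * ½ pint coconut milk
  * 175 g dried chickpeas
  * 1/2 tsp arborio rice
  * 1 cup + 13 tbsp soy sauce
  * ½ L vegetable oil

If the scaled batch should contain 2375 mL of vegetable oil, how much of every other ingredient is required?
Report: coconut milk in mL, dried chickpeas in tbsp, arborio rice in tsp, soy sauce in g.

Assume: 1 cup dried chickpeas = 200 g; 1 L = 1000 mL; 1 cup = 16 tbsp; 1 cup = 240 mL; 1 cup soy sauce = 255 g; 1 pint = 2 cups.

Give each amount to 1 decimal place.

coconut milk: 1140.0 mL; dried chickpeas: 66.5 tbsp; arborio rice: 2.4 tsp; soy sauce: 2195.4 g

The original recipe has 500 mL of vegetable oil, so the scaling factor is 2375 ÷ 500 = 19/4 = 4.75.
coconut milk: 0.5 pint × 19/4 × 2 cup/pint × 240 mL/cup = 1140.0 mL
dried chickpeas: 175 g × 19/4 ÷ 200 g/cup × 16 tbsp/cup = 66.5 tbsp
arborio rice: 0.5 tsp × 19/4 ≈ 2.4 tsp
soy sauce: (1 cup + 13 tbsp = 1.8125 cup) × 19/4 × 255 g/cup ≈ 2195.4 g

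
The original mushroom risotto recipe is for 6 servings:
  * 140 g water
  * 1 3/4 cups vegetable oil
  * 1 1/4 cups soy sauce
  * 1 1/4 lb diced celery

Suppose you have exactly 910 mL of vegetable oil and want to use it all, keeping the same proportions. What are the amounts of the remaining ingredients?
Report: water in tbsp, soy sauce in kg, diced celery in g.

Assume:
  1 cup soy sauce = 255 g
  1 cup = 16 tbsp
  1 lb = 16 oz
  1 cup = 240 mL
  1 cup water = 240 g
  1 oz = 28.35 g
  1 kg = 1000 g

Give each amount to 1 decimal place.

water: 20.2 tbsp; soy sauce: 0.7 kg; diced celery: 1228.5 g

The original recipe has 420 mL of vegetable oil, so the scaling factor is 910 ÷ 420 = 13/6.
water: 140 g × 13/6 ÷ 240 g/cup × 16 tbsp/cup ≈ 20.2 tbsp
soy sauce: 1.25 cup × 13/6 × 255 g/cup ÷ 1000 g/kg ≈ 0.7 kg
diced celery: 1.25 lb × 13/6 × 16 oz/lb × 28.35 g/oz = 1228.5 g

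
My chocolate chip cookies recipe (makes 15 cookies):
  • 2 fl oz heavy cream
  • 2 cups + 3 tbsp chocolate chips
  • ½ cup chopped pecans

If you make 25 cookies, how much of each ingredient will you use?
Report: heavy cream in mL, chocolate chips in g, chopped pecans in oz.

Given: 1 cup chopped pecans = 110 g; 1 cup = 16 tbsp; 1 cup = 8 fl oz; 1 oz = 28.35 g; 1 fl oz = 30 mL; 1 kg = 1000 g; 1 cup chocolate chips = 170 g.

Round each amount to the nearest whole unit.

Scaling factor: 25/15 = 5/3.
heavy cream: 2 fl oz × 5/3 × 30 mL/fl oz = 100 mL
chocolate chips: (2 cup + 3 tbsp = 2.1875 cup) × 5/3 × 170 g/cup ≈ 620 g
chopped pecans: 0.5 cup × 5/3 × 110 g/cup ÷ 28.35 g/oz ≈ 3 oz

heavy cream: 100 mL; chocolate chips: 620 g; chopped pecans: 3 oz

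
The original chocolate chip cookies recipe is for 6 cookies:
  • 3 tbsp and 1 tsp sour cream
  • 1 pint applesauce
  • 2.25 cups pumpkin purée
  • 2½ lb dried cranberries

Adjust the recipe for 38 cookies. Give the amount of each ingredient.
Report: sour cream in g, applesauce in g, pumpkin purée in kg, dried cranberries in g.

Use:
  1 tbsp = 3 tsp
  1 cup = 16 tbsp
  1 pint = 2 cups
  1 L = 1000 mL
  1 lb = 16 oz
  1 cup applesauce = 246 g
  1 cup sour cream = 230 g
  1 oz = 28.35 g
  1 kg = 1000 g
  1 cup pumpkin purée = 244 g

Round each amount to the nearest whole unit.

sour cream: 303 g; applesauce: 3116 g; pumpkin purée: 3 kg; dried cranberries: 7182 g

Scaling factor: 38/6 = 19/3.
sour cream: (3 tbsp + 1 tsp = 10/3 tbsp) × 19/3 ÷ 16 tbsp/cup × 230 g/cup ≈ 303 g
applesauce: 1 pint × 19/3 × 2 cup/pint × 246 g/cup = 3116 g
pumpkin purée: 2.25 cup × 19/3 × 244 g/cup ÷ 1000 g/kg ≈ 3 kg
dried cranberries: 2.5 lb × 19/3 × 16 oz/lb × 28.35 g/oz = 7182 g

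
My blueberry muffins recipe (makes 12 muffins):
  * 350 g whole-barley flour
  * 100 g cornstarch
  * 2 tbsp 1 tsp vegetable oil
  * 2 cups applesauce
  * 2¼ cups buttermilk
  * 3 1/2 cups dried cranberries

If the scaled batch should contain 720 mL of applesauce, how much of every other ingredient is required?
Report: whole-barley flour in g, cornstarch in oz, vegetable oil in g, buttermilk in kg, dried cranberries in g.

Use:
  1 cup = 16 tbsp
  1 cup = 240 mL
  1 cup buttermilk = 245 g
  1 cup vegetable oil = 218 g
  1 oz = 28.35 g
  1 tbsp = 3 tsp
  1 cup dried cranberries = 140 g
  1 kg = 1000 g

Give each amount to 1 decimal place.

The original recipe has 480 mL of applesauce, so the scaling factor is 720 ÷ 480 = 3/2 = 1.5.
whole-barley flour: 350 g × 3/2 = 525.0 g
cornstarch: 100 g × 3/2 ÷ 28.35 g/oz ≈ 5.3 oz
vegetable oil: (2 tbsp + 1 tsp = 7/3 tbsp) × 3/2 ÷ 16 tbsp/cup × 218 g/cup ≈ 47.7 g
buttermilk: 2.25 cup × 3/2 × 245 g/cup ÷ 1000 g/kg ≈ 0.8 kg
dried cranberries: 3.5 cup × 3/2 × 140 g/cup = 735.0 g

whole-barley flour: 525.0 g; cornstarch: 5.3 oz; vegetable oil: 47.7 g; buttermilk: 0.8 kg; dried cranberries: 735.0 g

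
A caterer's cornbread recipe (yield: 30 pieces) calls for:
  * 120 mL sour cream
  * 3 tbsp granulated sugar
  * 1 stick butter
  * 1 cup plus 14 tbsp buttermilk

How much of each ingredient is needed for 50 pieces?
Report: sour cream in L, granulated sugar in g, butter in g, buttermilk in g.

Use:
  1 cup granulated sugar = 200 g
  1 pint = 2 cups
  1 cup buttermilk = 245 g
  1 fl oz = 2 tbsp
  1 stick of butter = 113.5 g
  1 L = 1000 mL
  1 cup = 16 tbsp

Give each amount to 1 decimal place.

sour cream: 0.2 L; granulated sugar: 62.5 g; butter: 189.2 g; buttermilk: 765.6 g

Scaling factor: 50/30 = 5/3.
sour cream: 120 mL × 5/3 ÷ 1000 mL/L = 0.2 L
granulated sugar: 3 tbsp × 5/3 ÷ 16 tbsp/cup × 200 g/cup = 62.5 g
butter: 1 stick × 5/3 × 113.5 g/stick ≈ 189.2 g
buttermilk: (1 cup + 14 tbsp = 1.875 cup) × 5/3 × 245 g/cup ≈ 765.6 g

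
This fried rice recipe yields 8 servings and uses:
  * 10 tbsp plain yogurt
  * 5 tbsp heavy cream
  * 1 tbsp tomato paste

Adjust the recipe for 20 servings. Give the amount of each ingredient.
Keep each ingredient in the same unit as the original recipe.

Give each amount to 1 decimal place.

plain yogurt: 25.0 tbsp; heavy cream: 12.5 tbsp; tomato paste: 2.5 tbsp

Scaling factor: 20/8 = 5/2 = 2.5.
plain yogurt: 10 tbsp × 5/2 = 25.0 tbsp
heavy cream: 5 tbsp × 5/2 = 12.5 tbsp
tomato paste: 1 tbsp × 5/2 = 2.5 tbsp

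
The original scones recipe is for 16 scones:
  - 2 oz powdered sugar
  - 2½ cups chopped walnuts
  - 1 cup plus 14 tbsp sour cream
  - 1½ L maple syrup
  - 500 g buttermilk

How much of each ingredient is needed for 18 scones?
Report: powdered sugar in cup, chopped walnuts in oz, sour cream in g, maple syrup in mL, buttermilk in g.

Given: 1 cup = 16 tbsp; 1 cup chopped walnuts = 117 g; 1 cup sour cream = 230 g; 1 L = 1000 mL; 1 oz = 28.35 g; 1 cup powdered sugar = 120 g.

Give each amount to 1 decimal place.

powdered sugar: 0.5 cup; chopped walnuts: 11.6 oz; sour cream: 485.2 g; maple syrup: 1687.5 mL; buttermilk: 562.5 g

Scaling factor: 18/16 = 9/8 = 1.125.
powdered sugar: 2 oz × 9/8 × 28.35 g/oz ÷ 120 g/cup ≈ 0.5 cup
chopped walnuts: 2.5 cup × 9/8 × 117 g/cup ÷ 28.35 g/oz ≈ 11.6 oz
sour cream: (1 cup + 14 tbsp = 1.875 cup) × 9/8 × 230 g/cup ≈ 485.2 g
maple syrup: 1.5 L × 9/8 × 1000 mL/L = 1687.5 mL
buttermilk: 500 g × 9/8 = 562.5 g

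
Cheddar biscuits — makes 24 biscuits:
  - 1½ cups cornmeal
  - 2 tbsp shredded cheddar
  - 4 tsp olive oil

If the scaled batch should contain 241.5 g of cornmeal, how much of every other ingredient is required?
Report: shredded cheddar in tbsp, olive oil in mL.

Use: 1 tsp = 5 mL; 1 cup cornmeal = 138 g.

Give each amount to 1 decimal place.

The original recipe has 207 g of cornmeal, so the scaling factor is 241.5 ÷ 207 = 7/6.
shredded cheddar: 2 tbsp × 7/6 ≈ 2.3 tbsp
olive oil: 4 tsp × 7/6 × 5 mL/tsp ≈ 23.3 mL

shredded cheddar: 2.3 tbsp; olive oil: 23.3 mL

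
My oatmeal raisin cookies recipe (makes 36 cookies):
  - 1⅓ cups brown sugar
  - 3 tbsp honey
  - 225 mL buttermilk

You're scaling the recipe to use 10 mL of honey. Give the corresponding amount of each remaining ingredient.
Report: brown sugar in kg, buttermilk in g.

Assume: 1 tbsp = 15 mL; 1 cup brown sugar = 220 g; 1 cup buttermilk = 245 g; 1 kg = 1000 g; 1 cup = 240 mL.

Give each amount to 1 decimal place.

The original recipe has 45 mL of honey, so the scaling factor is 10 ÷ 45 = 2/9.
brown sugar: 4/3 cup × 2/9 × 220 g/cup ÷ 1000 g/kg ≈ 0.1 kg
buttermilk: 225 mL × 2/9 ÷ 240 mL/cup × 245 g/cup ≈ 51.0 g

brown sugar: 0.1 kg; buttermilk: 51.0 g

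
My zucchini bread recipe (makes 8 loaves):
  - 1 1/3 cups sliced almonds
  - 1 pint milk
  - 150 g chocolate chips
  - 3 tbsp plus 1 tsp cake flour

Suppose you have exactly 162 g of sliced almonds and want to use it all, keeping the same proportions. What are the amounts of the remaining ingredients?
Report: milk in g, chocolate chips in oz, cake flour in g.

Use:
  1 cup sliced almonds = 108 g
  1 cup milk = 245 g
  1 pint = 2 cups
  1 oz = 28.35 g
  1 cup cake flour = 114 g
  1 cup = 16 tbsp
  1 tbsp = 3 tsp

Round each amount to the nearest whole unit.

milk: 551 g; chocolate chips: 6 oz; cake flour: 27 g

The original recipe has 144 g of sliced almonds, so the scaling factor is 162 ÷ 144 = 9/8 = 1.125.
milk: 1 pint × 9/8 × 2 cup/pint × 245 g/cup ≈ 551 g
chocolate chips: 150 g × 9/8 ÷ 28.35 g/oz ≈ 6 oz
cake flour: (3 tbsp + 1 tsp = 10/3 tbsp) × 9/8 ÷ 16 tbsp/cup × 114 g/cup ≈ 27 g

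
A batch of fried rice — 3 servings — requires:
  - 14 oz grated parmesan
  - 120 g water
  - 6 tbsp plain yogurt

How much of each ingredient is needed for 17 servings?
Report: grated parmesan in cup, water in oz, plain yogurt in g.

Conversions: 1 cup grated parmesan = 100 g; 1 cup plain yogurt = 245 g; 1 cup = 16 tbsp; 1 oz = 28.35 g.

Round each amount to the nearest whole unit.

grated parmesan: 22 cup; water: 24 oz; plain yogurt: 521 g

Scaling factor: 17/3.
grated parmesan: 14 oz × 17/3 × 28.35 g/oz ÷ 100 g/cup ≈ 22 cup
water: 120 g × 17/3 ÷ 28.35 g/oz ≈ 24 oz
plain yogurt: 6 tbsp × 17/3 ÷ 16 tbsp/cup × 245 g/cup ≈ 521 g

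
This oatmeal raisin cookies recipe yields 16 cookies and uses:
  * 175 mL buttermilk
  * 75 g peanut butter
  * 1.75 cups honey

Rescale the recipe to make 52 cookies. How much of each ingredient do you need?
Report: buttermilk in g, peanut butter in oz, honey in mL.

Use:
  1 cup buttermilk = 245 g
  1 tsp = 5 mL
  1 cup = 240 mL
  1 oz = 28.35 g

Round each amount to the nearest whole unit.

buttermilk: 581 g; peanut butter: 9 oz; honey: 1365 mL

Scaling factor: 52/16 = 13/4 = 3.25.
buttermilk: 175 mL × 13/4 ÷ 240 mL/cup × 245 g/cup ≈ 581 g
peanut butter: 75 g × 13/4 ÷ 28.35 g/oz ≈ 9 oz
honey: 1.75 cup × 13/4 × 240 mL/cup = 1365 mL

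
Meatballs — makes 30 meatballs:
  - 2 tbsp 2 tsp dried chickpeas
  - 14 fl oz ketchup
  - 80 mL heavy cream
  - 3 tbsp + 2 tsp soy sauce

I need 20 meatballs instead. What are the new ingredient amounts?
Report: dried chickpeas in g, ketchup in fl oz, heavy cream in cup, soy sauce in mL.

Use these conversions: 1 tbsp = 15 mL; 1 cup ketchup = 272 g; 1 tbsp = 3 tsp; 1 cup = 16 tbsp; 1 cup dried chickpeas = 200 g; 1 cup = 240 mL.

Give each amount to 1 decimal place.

dried chickpeas: 22.2 g; ketchup: 9.3 fl oz; heavy cream: 0.2 cup; soy sauce: 36.7 mL

Scaling factor: 20/30 = 2/3.
dried chickpeas: (2 tbsp + 2 tsp = 8/3 tbsp) × 2/3 ÷ 16 tbsp/cup × 200 g/cup ≈ 22.2 g
ketchup: 14 fl oz × 2/3 ≈ 9.3 fl oz
heavy cream: 80 mL × 2/3 ÷ 240 mL/cup ≈ 0.2 cup
soy sauce: (3 tbsp + 2 tsp = 11/3 tbsp) × 2/3 × 15 mL/tbsp ≈ 36.7 mL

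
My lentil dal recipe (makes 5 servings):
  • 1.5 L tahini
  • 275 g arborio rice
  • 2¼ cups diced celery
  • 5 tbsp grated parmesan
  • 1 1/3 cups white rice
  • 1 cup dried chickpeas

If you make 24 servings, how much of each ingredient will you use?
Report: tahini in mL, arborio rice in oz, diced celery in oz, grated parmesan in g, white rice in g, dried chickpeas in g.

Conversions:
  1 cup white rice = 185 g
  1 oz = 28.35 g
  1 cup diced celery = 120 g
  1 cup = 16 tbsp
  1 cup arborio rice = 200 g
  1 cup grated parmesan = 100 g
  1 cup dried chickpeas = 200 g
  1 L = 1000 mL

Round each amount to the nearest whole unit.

Scaling factor: 24/5 = 4.8.
tahini: 1.5 L × 24/5 × 1000 mL/L = 7200 mL
arborio rice: 275 g × 24/5 ÷ 28.35 g/oz ≈ 47 oz
diced celery: 2.25 cup × 24/5 × 120 g/cup ÷ 28.35 g/oz ≈ 46 oz
grated parmesan: 5 tbsp × 24/5 ÷ 16 tbsp/cup × 100 g/cup = 150 g
white rice: 4/3 cup × 24/5 × 185 g/cup = 1184 g
dried chickpeas: 1 cup × 24/5 × 200 g/cup = 960 g

tahini: 7200 mL; arborio rice: 47 oz; diced celery: 46 oz; grated parmesan: 150 g; white rice: 1184 g; dried chickpeas: 960 g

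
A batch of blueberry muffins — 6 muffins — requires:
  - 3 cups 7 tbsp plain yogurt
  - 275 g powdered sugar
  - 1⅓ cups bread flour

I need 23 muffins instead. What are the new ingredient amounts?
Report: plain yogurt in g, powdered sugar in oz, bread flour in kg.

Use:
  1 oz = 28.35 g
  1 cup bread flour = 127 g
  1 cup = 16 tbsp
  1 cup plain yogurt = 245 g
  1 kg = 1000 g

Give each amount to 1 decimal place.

Scaling factor: 23/6.
plain yogurt: (3 cup + 7 tbsp = 3.4375 cup) × 23/6 × 245 g/cup ≈ 3228.4 g
powdered sugar: 275 g × 23/6 ÷ 28.35 g/oz ≈ 37.2 oz
bread flour: 4/3 cup × 23/6 × 127 g/cup ÷ 1000 g/kg ≈ 0.6 kg

plain yogurt: 3228.4 g; powdered sugar: 37.2 oz; bread flour: 0.6 kg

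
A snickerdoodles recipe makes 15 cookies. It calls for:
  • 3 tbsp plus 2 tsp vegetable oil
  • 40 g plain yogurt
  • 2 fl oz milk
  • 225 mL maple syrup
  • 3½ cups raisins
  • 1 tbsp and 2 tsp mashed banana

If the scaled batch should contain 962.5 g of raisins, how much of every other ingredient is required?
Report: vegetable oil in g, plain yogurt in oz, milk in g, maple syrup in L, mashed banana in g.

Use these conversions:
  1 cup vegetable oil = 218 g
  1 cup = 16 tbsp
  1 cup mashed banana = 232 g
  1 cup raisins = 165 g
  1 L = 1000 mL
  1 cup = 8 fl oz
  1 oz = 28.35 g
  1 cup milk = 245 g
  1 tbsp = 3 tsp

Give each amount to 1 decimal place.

The original recipe has 577.5 g of raisins, so the scaling factor is 962.5 ÷ 577.5 = 5/3.
vegetable oil: (3 tbsp + 2 tsp = 11/3 tbsp) × 5/3 ÷ 16 tbsp/cup × 218 g/cup ≈ 83.3 g
plain yogurt: 40 g × 5/3 ÷ 28.35 g/oz ≈ 2.4 oz
milk: 2 fl oz × 5/3 ÷ 8 fl oz/cup × 245 g/cup ≈ 102.1 g
maple syrup: 225 mL × 5/3 ÷ 1000 mL/L ≈ 0.4 L
mashed banana: (1 tbsp + 2 tsp = 5/3 tbsp) × 5/3 ÷ 16 tbsp/cup × 232 g/cup ≈ 40.3 g

vegetable oil: 83.3 g; plain yogurt: 2.4 oz; milk: 102.1 g; maple syrup: 0.4 L; mashed banana: 40.3 g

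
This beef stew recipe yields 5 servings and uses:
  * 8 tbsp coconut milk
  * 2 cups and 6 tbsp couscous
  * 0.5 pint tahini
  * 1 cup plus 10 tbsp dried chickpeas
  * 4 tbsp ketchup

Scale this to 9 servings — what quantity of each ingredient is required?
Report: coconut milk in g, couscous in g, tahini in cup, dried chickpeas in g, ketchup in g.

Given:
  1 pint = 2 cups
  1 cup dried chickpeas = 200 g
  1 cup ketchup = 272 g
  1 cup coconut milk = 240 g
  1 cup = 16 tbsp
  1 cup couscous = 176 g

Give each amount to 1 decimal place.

Scaling factor: 9/5 = 1.8.
coconut milk: 8 tbsp × 9/5 ÷ 16 tbsp/cup × 240 g/cup = 216.0 g
couscous: (2 cup + 6 tbsp = 2.375 cup) × 9/5 × 176 g/cup = 752.4 g
tahini: 0.5 pint × 9/5 × 2 cup/pint = 1.8 cup
dried chickpeas: (1 cup + 10 tbsp = 1.625 cup) × 9/5 × 200 g/cup = 585.0 g
ketchup: 4 tbsp × 9/5 ÷ 16 tbsp/cup × 272 g/cup = 122.4 g

coconut milk: 216.0 g; couscous: 752.4 g; tahini: 1.8 cup; dried chickpeas: 585.0 g; ketchup: 122.4 g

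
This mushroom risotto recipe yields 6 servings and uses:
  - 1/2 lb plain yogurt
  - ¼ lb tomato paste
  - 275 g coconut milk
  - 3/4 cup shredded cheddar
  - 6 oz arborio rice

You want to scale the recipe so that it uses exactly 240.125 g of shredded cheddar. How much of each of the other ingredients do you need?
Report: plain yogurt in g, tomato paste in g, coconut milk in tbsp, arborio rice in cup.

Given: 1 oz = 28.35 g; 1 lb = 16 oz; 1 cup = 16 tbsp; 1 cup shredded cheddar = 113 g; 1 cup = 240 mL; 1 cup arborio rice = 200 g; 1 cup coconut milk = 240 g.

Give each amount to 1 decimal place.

plain yogurt: 642.6 g; tomato paste: 321.3 g; coconut milk: 51.9 tbsp; arborio rice: 2.4 cup

The original recipe has 84.75 g of shredded cheddar, so the scaling factor is 240.125 ÷ 84.75 = 17/6.
plain yogurt: 0.5 lb × 17/6 × 16 oz/lb × 28.35 g/oz = 642.6 g
tomato paste: 0.25 lb × 17/6 × 16 oz/lb × 28.35 g/oz = 321.3 g
coconut milk: 275 g × 17/6 ÷ 240 g/cup × 16 tbsp/cup ≈ 51.9 tbsp
arborio rice: 6 oz × 17/6 × 28.35 g/oz ÷ 200 g/cup ≈ 2.4 cup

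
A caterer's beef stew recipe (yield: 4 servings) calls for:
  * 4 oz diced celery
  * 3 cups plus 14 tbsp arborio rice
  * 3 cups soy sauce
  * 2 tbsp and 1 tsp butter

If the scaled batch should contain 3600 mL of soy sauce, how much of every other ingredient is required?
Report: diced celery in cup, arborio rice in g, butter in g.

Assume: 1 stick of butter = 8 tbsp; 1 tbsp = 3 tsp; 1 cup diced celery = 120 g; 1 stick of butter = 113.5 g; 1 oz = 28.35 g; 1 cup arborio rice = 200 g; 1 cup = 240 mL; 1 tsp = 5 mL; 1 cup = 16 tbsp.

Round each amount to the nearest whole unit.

diced celery: 5 cup; arborio rice: 3875 g; butter: 166 g

The original recipe has 720 mL of soy sauce, so the scaling factor is 3600 ÷ 720 = 5.
diced celery: 4 oz × 5 × 28.35 g/oz ÷ 120 g/cup ≈ 5 cup
arborio rice: (3 cup + 14 tbsp = 3.875 cup) × 5 × 200 g/cup = 3875 g
butter: (2 tbsp + 1 tsp = 7/3 tbsp) × 5 ÷ 8 tbsp/stick × 113.5 g/stick ≈ 166 g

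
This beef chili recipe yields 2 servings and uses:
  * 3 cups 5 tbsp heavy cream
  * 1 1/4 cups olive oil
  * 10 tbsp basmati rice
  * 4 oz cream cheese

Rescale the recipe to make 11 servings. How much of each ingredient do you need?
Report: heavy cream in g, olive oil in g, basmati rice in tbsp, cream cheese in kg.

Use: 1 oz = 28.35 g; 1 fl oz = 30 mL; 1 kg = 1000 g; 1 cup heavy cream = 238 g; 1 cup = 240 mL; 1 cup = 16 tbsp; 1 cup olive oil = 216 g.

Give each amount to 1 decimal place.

heavy cream: 4336.1 g; olive oil: 1485.0 g; basmati rice: 55.0 tbsp; cream cheese: 0.6 kg

Scaling factor: 11/2 = 5.5.
heavy cream: (3 cup + 5 tbsp = 3.3125 cup) × 11/2 × 238 g/cup ≈ 4336.1 g
olive oil: 1.25 cup × 11/2 × 216 g/cup = 1485.0 g
basmati rice: 10 tbsp × 11/2 = 55.0 tbsp
cream cheese: 4 oz × 11/2 × 28.35 g/oz ÷ 1000 g/kg ≈ 0.6 kg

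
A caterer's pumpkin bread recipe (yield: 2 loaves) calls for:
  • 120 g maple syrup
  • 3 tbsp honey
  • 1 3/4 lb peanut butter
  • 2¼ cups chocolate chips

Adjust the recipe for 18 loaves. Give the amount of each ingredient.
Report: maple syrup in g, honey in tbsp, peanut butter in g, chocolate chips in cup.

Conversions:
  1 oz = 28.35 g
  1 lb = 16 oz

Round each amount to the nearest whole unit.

Scaling factor: 18/2 = 9.
maple syrup: 120 g × 9 = 1080 g
honey: 3 tbsp × 9 = 27 tbsp
peanut butter: 1.75 lb × 9 × 16 oz/lb × 28.35 g/oz ≈ 7144 g
chocolate chips: 2.25 cup × 9 ≈ 20 cup

maple syrup: 1080 g; honey: 27 tbsp; peanut butter: 7144 g; chocolate chips: 20 cup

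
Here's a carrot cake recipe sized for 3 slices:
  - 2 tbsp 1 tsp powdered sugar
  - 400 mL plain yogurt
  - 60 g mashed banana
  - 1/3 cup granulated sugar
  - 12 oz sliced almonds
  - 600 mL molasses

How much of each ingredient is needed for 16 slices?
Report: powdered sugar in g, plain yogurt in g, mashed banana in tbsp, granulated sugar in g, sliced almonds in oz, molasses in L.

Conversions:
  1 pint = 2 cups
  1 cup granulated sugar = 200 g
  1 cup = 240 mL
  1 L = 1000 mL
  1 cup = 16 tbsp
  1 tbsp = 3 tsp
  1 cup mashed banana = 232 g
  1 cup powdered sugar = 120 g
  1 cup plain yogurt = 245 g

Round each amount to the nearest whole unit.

Scaling factor: 16/3.
powdered sugar: (2 tbsp + 1 tsp = 7/3 tbsp) × 16/3 ÷ 16 tbsp/cup × 120 g/cup ≈ 93 g
plain yogurt: 400 mL × 16/3 ÷ 240 mL/cup × 245 g/cup ≈ 2178 g
mashed banana: 60 g × 16/3 ÷ 232 g/cup × 16 tbsp/cup ≈ 22 tbsp
granulated sugar: 1/3 cup × 16/3 × 200 g/cup ≈ 356 g
sliced almonds: 12 oz × 16/3 = 64 oz
molasses: 600 mL × 16/3 ÷ 1000 mL/L ≈ 3 L

powdered sugar: 93 g; plain yogurt: 2178 g; mashed banana: 22 tbsp; granulated sugar: 356 g; sliced almonds: 64 oz; molasses: 3 L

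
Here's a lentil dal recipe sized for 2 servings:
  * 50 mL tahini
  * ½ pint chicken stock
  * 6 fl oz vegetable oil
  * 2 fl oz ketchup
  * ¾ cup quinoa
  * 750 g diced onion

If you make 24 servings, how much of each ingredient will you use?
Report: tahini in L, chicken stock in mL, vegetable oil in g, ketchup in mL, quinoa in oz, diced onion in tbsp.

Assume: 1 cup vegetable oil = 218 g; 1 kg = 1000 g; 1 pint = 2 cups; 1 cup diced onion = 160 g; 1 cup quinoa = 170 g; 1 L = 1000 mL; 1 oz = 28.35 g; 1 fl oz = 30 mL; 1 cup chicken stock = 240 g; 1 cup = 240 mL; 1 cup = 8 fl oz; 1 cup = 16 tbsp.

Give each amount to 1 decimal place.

tahini: 0.6 L; chicken stock: 2880.0 mL; vegetable oil: 1962.0 g; ketchup: 720.0 mL; quinoa: 54.0 oz; diced onion: 900.0 tbsp

Scaling factor: 24/2 = 12.
tahini: 50 mL × 12 ÷ 1000 mL/L = 0.6 L
chicken stock: 0.5 pint × 12 × 2 cup/pint × 240 mL/cup = 2880.0 mL
vegetable oil: 6 fl oz × 12 ÷ 8 fl oz/cup × 218 g/cup = 1962.0 g
ketchup: 2 fl oz × 12 × 30 mL/fl oz = 720.0 mL
quinoa: 0.75 cup × 12 × 170 g/cup ÷ 28.35 g/oz ≈ 54.0 oz
diced onion: 750 g × 12 ÷ 160 g/cup × 16 tbsp/cup = 900.0 tbsp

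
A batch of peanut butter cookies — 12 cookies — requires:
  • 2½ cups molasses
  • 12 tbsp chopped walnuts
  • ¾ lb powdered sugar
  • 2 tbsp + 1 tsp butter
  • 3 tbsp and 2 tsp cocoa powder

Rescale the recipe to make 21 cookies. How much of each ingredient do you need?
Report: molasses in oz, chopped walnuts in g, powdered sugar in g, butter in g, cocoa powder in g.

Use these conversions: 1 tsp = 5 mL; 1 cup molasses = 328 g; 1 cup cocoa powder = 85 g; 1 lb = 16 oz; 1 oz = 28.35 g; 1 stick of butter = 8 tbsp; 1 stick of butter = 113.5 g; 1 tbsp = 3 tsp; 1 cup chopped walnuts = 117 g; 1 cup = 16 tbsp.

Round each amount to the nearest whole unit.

Scaling factor: 21/12 = 7/4 = 1.75.
molasses: 2.5 cup × 7/4 × 328 g/cup ÷ 28.35 g/oz ≈ 51 oz
chopped walnuts: 12 tbsp × 7/4 ÷ 16 tbsp/cup × 117 g/cup ≈ 154 g
powdered sugar: 0.75 lb × 7/4 × 16 oz/lb × 28.35 g/oz ≈ 595 g
butter: (2 tbsp + 1 tsp = 7/3 tbsp) × 7/4 ÷ 8 tbsp/stick × 113.5 g/stick ≈ 58 g
cocoa powder: (3 tbsp + 2 tsp = 11/3 tbsp) × 7/4 ÷ 16 tbsp/cup × 85 g/cup ≈ 34 g

molasses: 51 oz; chopped walnuts: 154 g; powdered sugar: 595 g; butter: 58 g; cocoa powder: 34 g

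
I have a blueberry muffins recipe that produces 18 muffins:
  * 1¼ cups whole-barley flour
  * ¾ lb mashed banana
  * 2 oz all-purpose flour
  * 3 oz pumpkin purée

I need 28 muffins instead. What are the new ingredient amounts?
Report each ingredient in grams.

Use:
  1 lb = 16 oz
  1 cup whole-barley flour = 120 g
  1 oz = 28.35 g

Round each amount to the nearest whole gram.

Scaling factor: 28/18 = 14/9.
whole-barley flour: 1.25 cup × 14/9 × 120 g/cup ≈ 233 g
mashed banana: 0.75 lb × 14/9 × 16 oz/lb × 28.35 g/oz ≈ 529 g
all-purpose flour: 2 oz × 14/9 × 28.35 g/oz ≈ 88 g
pumpkin purée: 3 oz × 14/9 × 28.35 g/oz ≈ 132 g

whole-barley flour: 233 g; mashed banana: 529 g; all-purpose flour: 88 g; pumpkin purée: 132 g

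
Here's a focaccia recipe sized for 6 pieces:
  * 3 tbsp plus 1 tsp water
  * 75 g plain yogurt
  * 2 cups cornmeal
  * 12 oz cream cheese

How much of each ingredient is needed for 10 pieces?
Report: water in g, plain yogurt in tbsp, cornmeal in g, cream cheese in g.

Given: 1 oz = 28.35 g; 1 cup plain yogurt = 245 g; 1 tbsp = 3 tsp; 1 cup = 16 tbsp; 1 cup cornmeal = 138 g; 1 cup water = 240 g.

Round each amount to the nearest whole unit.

water: 83 g; plain yogurt: 8 tbsp; cornmeal: 460 g; cream cheese: 567 g

Scaling factor: 10/6 = 5/3.
water: (3 tbsp + 1 tsp = 10/3 tbsp) × 5/3 ÷ 16 tbsp/cup × 240 g/cup ≈ 83 g
plain yogurt: 75 g × 5/3 ÷ 245 g/cup × 16 tbsp/cup ≈ 8 tbsp
cornmeal: 2 cup × 5/3 × 138 g/cup = 460 g
cream cheese: 12 oz × 5/3 × 28.35 g/oz = 567 g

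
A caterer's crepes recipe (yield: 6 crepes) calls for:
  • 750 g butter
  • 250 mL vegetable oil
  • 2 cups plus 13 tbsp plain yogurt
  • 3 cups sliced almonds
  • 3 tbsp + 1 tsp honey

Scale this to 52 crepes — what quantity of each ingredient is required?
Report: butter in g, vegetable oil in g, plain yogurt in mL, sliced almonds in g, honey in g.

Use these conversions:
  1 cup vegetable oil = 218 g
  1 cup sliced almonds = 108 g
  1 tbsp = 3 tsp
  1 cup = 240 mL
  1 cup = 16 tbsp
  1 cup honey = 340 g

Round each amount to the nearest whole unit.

butter: 6500 g; vegetable oil: 1968 g; plain yogurt: 5850 mL; sliced almonds: 2808 g; honey: 614 g

Scaling factor: 52/6 = 26/3.
butter: 750 g × 26/3 = 6500 g
vegetable oil: 250 mL × 26/3 ÷ 240 mL/cup × 218 g/cup ≈ 1968 g
plain yogurt: (2 cup + 13 tbsp = 2.8125 cup) × 26/3 × 240 mL/cup = 5850 mL
sliced almonds: 3 cup × 26/3 × 108 g/cup = 2808 g
honey: (3 tbsp + 1 tsp = 10/3 tbsp) × 26/3 ÷ 16 tbsp/cup × 340 g/cup ≈ 614 g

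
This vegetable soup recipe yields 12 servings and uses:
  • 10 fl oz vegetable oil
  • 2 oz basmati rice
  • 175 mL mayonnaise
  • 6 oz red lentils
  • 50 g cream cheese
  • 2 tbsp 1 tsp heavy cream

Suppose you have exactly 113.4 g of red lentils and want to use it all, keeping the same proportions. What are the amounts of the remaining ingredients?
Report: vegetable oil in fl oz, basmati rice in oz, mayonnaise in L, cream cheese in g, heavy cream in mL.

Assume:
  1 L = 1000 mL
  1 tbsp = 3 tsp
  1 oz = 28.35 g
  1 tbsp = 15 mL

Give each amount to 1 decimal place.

vegetable oil: 6.7 fl oz; basmati rice: 1.3 oz; mayonnaise: 0.1 L; cream cheese: 33.3 g; heavy cream: 23.3 mL

The original recipe has 170.1 g of red lentils, so the scaling factor is 113.4 ÷ 170.1 = 2/3.
vegetable oil: 10 fl oz × 2/3 ≈ 6.7 fl oz
basmati rice: 2 oz × 2/3 ≈ 1.3 oz
mayonnaise: 175 mL × 2/3 ÷ 1000 mL/L ≈ 0.1 L
cream cheese: 50 g × 2/3 ≈ 33.3 g
heavy cream: (2 tbsp + 1 tsp = 7/3 tbsp) × 2/3 × 15 mL/tbsp ≈ 23.3 mL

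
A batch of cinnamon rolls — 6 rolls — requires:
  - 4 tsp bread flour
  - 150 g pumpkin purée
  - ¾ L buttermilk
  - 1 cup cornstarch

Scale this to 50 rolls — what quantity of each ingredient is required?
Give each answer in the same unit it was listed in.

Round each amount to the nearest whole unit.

bread flour: 33 tsp; pumpkin purée: 1250 g; buttermilk: 6 L; cornstarch: 8 cup

Scaling factor: 50/6 = 25/3.
bread flour: 4 tsp × 25/3 ≈ 33 tsp
pumpkin purée: 150 g × 25/3 = 1250 g
buttermilk: 0.75 L × 25/3 ≈ 6 L
cornstarch: 1 cup × 25/3 ≈ 8 cup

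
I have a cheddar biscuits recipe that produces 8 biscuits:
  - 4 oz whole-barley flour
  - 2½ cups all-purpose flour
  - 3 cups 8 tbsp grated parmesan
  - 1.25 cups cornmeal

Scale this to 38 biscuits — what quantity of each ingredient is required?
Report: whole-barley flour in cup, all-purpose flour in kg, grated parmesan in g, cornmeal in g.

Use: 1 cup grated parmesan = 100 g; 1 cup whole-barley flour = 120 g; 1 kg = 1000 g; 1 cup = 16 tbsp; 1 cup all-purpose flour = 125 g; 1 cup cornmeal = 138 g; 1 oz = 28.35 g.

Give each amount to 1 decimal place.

Scaling factor: 38/8 = 19/4 = 4.75.
whole-barley flour: 4 oz × 19/4 × 28.35 g/oz ÷ 120 g/cup ≈ 4.5 cup
all-purpose flour: 2.5 cup × 19/4 × 125 g/cup ÷ 1000 g/kg ≈ 1.5 kg
grated parmesan: (3 cup + 8 tbsp = 3.5 cup) × 19/4 × 100 g/cup = 1662.5 g
cornmeal: 1.25 cup × 19/4 × 138 g/cup ≈ 819.4 g

whole-barley flour: 4.5 cup; all-purpose flour: 1.5 kg; grated parmesan: 1662.5 g; cornmeal: 819.4 g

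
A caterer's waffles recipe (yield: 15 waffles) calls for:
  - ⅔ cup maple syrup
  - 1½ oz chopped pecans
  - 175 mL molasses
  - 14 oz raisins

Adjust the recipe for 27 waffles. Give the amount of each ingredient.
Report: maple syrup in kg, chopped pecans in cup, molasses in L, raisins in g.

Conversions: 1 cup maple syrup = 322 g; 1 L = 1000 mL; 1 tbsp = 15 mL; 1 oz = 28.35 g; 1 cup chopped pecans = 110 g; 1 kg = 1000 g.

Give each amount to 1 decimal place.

maple syrup: 0.4 kg; chopped pecans: 0.7 cup; molasses: 0.3 L; raisins: 714.4 g

Scaling factor: 27/15 = 9/5 = 1.8.
maple syrup: 2/3 cup × 9/5 × 322 g/cup ÷ 1000 g/kg ≈ 0.4 kg
chopped pecans: 1.5 oz × 9/5 × 28.35 g/oz ÷ 110 g/cup ≈ 0.7 cup
molasses: 175 mL × 9/5 ÷ 1000 mL/L ≈ 0.3 L
raisins: 14 oz × 9/5 × 28.35 g/oz ≈ 714.4 g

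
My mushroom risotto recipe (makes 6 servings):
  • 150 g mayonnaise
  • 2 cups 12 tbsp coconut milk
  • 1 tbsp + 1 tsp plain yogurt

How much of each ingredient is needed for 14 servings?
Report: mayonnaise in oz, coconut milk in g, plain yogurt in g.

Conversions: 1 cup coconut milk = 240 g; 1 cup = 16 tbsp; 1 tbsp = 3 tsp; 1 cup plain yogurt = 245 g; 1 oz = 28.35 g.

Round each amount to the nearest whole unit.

mayonnaise: 12 oz; coconut milk: 1540 g; plain yogurt: 48 g

Scaling factor: 14/6 = 7/3.
mayonnaise: 150 g × 7/3 ÷ 28.35 g/oz ≈ 12 oz
coconut milk: (2 cup + 12 tbsp = 2.75 cup) × 7/3 × 240 g/cup = 1540 g
plain yogurt: (1 tbsp + 1 tsp = 4/3 tbsp) × 7/3 ÷ 16 tbsp/cup × 245 g/cup ≈ 48 g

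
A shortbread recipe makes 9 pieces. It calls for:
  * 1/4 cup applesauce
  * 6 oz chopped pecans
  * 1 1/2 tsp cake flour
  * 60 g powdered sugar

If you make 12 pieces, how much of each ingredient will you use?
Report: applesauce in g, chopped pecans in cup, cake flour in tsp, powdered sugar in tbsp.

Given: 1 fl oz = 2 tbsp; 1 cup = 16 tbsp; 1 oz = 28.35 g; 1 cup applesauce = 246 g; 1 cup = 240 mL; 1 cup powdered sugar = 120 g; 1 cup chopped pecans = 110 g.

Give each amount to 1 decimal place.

applesauce: 82.0 g; chopped pecans: 2.1 cup; cake flour: 2.0 tsp; powdered sugar: 10.7 tbsp

Scaling factor: 12/9 = 4/3.
applesauce: 0.25 cup × 4/3 × 246 g/cup = 82.0 g
chopped pecans: 6 oz × 4/3 × 28.35 g/oz ÷ 110 g/cup ≈ 2.1 cup
cake flour: 1.5 tsp × 4/3 = 2.0 tsp
powdered sugar: 60 g × 4/3 ÷ 120 g/cup × 16 tbsp/cup ≈ 10.7 tbsp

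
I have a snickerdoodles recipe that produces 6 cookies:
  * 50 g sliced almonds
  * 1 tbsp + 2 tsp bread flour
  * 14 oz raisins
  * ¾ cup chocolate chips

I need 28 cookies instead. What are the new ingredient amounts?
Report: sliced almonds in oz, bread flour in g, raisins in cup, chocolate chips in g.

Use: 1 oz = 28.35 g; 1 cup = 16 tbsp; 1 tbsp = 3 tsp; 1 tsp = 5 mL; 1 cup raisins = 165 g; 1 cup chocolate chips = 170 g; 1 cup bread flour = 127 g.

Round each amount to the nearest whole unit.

Scaling factor: 28/6 = 14/3.
sliced almonds: 50 g × 14/3 ÷ 28.35 g/oz ≈ 8 oz
bread flour: (1 tbsp + 2 tsp = 5/3 tbsp) × 14/3 ÷ 16 tbsp/cup × 127 g/cup ≈ 62 g
raisins: 14 oz × 14/3 × 28.35 g/oz ÷ 165 g/cup ≈ 11 cup
chocolate chips: 0.75 cup × 14/3 × 170 g/cup = 595 g

sliced almonds: 8 oz; bread flour: 62 g; raisins: 11 cup; chocolate chips: 595 g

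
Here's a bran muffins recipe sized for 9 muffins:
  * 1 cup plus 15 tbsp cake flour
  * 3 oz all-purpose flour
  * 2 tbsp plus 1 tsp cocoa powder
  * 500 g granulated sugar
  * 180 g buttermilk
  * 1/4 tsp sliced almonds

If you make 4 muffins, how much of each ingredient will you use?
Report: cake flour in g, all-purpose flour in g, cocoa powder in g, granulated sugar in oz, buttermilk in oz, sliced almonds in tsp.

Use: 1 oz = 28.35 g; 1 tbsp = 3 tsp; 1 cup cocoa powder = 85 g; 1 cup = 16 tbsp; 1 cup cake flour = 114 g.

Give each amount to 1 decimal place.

Scaling factor: 4/9.
cake flour: (1 cup + 15 tbsp = 1.9375 cup) × 4/9 × 114 g/cup ≈ 98.2 g
all-purpose flour: 3 oz × 4/9 × 28.35 g/oz = 37.8 g
cocoa powder: (2 tbsp + 1 tsp = 7/3 tbsp) × 4/9 ÷ 16 tbsp/cup × 85 g/cup ≈ 5.5 g
granulated sugar: 500 g × 4/9 ÷ 28.35 g/oz ≈ 7.8 oz
buttermilk: 180 g × 4/9 ÷ 28.35 g/oz ≈ 2.8 oz
sliced almonds: 0.25 tsp × 4/9 ≈ 0.1 tsp

cake flour: 98.2 g; all-purpose flour: 37.8 g; cocoa powder: 5.5 g; granulated sugar: 7.8 oz; buttermilk: 2.8 oz; sliced almonds: 0.1 tsp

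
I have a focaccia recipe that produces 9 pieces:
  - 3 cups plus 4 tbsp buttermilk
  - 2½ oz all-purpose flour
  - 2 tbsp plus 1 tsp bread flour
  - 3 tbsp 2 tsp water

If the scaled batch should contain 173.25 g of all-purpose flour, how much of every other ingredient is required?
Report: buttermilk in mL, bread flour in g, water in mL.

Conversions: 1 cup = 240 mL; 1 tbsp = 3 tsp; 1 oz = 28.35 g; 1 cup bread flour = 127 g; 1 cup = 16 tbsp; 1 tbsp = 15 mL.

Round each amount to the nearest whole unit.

The original recipe has 70.875 g of all-purpose flour, so the scaling factor is 173.25 ÷ 70.875 = 22/9.
buttermilk: (3 cup + 4 tbsp = 3.25 cup) × 22/9 × 240 mL/cup ≈ 1907 mL
bread flour: (2 tbsp + 1 tsp = 7/3 tbsp) × 22/9 ÷ 16 tbsp/cup × 127 g/cup ≈ 45 g
water: (3 tbsp + 2 tsp = 11/3 tbsp) × 22/9 × 15 mL/tbsp ≈ 134 mL

buttermilk: 1907 mL; bread flour: 45 g; water: 134 mL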